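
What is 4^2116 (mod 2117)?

1756

4^1 ≡ 4 (mod 2117)
4^2 ≡ 4^2 = 16 ≡ 16 (mod 2117)
4^4 ≡ 16^2 = 256 ≡ 256 (mod 2117)
4^8 ≡ 256^2 = 65536 ≡ 2026 (mod 2117)
4^16 ≡ 2026^2 = 4104676 ≡ 1930 (mod 2117)
4^32 ≡ 1930^2 = 3724900 ≡ 1097 (mod 2117)
4^64 ≡ 1097^2 = 1203409 ≡ 953 (mod 2117)
4^128 ≡ 953^2 = 908209 ≡ 16 (mod 2117)
4^256 ≡ 16^2 = 256 ≡ 256 (mod 2117)
4^512 ≡ 256^2 = 65536 ≡ 2026 (mod 2117)
4^1024 ≡ 2026^2 = 4104676 ≡ 1930 (mod 2117)
4^2048 ≡ 1930^2 = 3724900 ≡ 1097 (mod 2117)
2116 = 2048 + 64 + 4 in binary powers of 2.
So 4^2116 ≡ 1097 · 953 · 256 ≡ 1756 (mod 2117).
Since 1756 ≠ 1, base 4 is a Fermat witness: 2117 is composite.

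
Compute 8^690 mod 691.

8^1 ≡ 8 (mod 691)
8^2 ≡ 8^2 = 64 ≡ 64 (mod 691)
8^4 ≡ 64^2 = 4096 ≡ 641 (mod 691)
8^8 ≡ 641^2 = 410881 ≡ 427 (mod 691)
8^16 ≡ 427^2 = 182329 ≡ 596 (mod 691)
8^32 ≡ 596^2 = 355216 ≡ 42 (mod 691)
8^64 ≡ 42^2 = 1764 ≡ 382 (mod 691)
8^128 ≡ 382^2 = 145924 ≡ 123 (mod 691)
8^256 ≡ 123^2 = 15129 ≡ 618 (mod 691)
8^512 ≡ 618^2 = 381924 ≡ 492 (mod 691)
690 = 512 + 128 + 32 + 16 + 2 in binary powers of 2.
So 8^690 ≡ 492 · 123 · 42 · 596 · 64 ≡ 1 (mod 691).
Since the result is 1, base 8 gives no evidence that 691 is composite.

1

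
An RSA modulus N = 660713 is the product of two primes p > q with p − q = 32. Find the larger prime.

Since p = q + 32, we have 660713 = q(q + 32), so q² + 32q − 660713 = 0.
Discriminant: 32² + 4·660713 = 1024 + 2642852 = 2643876; √2643876 = 1626.
q = (−32 + 1626)/2 = 797, and p = q + 32 = 829.
Check: 797 · 829 = 660713.

829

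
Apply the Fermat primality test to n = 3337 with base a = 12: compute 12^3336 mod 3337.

952

12^1 ≡ 12 (mod 3337)
12^2 ≡ 12^2 = 144 ≡ 144 (mod 3337)
12^4 ≡ 144^2 = 20736 ≡ 714 (mod 3337)
12^8 ≡ 714^2 = 509796 ≡ 2572 (mod 3337)
12^16 ≡ 2572^2 = 6615184 ≡ 1250 (mod 3337)
12^32 ≡ 1250^2 = 1562500 ≡ 784 (mod 3337)
12^64 ≡ 784^2 = 614656 ≡ 648 (mod 3337)
12^128 ≡ 648^2 = 419904 ≡ 2779 (mod 3337)
12^256 ≡ 2779^2 = 7722841 ≡ 1023 (mod 3337)
12^512 ≡ 1023^2 = 1046529 ≡ 2048 (mod 3337)
12^1024 ≡ 2048^2 = 4194304 ≡ 3032 (mod 3337)
12^2048 ≡ 3032^2 = 9193024 ≡ 2926 (mod 3337)
3336 = 2048 + 1024 + 256 + 8 in binary powers of 2.
So 12^3336 ≡ 2926 · 3032 · 1023 · 2572 ≡ 952 (mod 3337).
Since 952 ≠ 1, base 12 is a Fermat witness: 3337 is composite.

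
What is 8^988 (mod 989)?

78

8^1 ≡ 8 (mod 989)
8^2 ≡ 8^2 = 64 ≡ 64 (mod 989)
8^4 ≡ 64^2 = 4096 ≡ 140 (mod 989)
8^8 ≡ 140^2 = 19600 ≡ 809 (mod 989)
8^16 ≡ 809^2 = 654481 ≡ 752 (mod 989)
8^32 ≡ 752^2 = 565504 ≡ 785 (mod 989)
8^64 ≡ 785^2 = 616225 ≡ 78 (mod 989)
8^128 ≡ 78^2 = 6084 ≡ 150 (mod 989)
8^256 ≡ 150^2 = 22500 ≡ 742 (mod 989)
8^512 ≡ 742^2 = 550564 ≡ 680 (mod 989)
988 = 512 + 256 + 128 + 64 + 16 + 8 + 4 in binary powers of 2.
So 8^988 ≡ 680 · 742 · 150 · 78 · 752 · 809 · 140 ≡ 78 (mod 989).
Since 78 ≠ 1, base 8 is a Fermat witness: 989 is composite.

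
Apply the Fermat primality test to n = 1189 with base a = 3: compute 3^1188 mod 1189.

3^1 ≡ 3 (mod 1189)
3^2 ≡ 3^2 = 9 ≡ 9 (mod 1189)
3^4 ≡ 9^2 = 81 ≡ 81 (mod 1189)
3^8 ≡ 81^2 = 6561 ≡ 616 (mod 1189)
3^16 ≡ 616^2 = 379456 ≡ 165 (mod 1189)
3^32 ≡ 165^2 = 27225 ≡ 1067 (mod 1189)
3^64 ≡ 1067^2 = 1138489 ≡ 616 (mod 1189)
3^128 ≡ 616^2 = 379456 ≡ 165 (mod 1189)
3^256 ≡ 165^2 = 27225 ≡ 1067 (mod 1189)
3^512 ≡ 1067^2 = 1138489 ≡ 616 (mod 1189)
3^1024 ≡ 616^2 = 379456 ≡ 165 (mod 1189)
1188 = 1024 + 128 + 32 + 4 in binary powers of 2.
So 3^1188 ≡ 165 · 165 · 1067 · 81 ≡ 1147 (mod 1189).
Since 1147 ≠ 1, base 3 is a Fermat witness: 1189 is composite.

1147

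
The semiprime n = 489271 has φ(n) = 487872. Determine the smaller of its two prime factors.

φ(n) = (p−1)(q−1) = n − (p+q) + 1, so p + q = 489271 − 487872 + 1 = 1400.
p and q are the roots of t² − 1400t + 489271 = 0.
Discriminant: 1400² − 4·489271 = 1960000 − 1957084 = 2916; √2916 = 54.
q = (1400 − 54)/2 = 673, p = (1400 + 54)/2 = 727.
Check: 673 · 727 = 489271.

673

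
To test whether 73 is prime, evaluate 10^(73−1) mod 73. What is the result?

1

10^1 ≡ 10 (mod 73)
10^2 ≡ 10^2 = 100 ≡ 27 (mod 73)
10^4 ≡ 27^2 = 729 ≡ 72 (mod 73)
10^8 ≡ 72^2 = 5184 ≡ 1 (mod 73)
10^16 ≡ 1^2 = 1 ≡ 1 (mod 73)
10^32 ≡ 1^2 = 1 ≡ 1 (mod 73)
10^64 ≡ 1^2 = 1 ≡ 1 (mod 73)
72 = 64 + 8 in binary powers of 2.
So 10^72 ≡ 1 · 1 ≡ 1 (mod 73).
Since the result is 1, base 10 gives no evidence that 73 is composite.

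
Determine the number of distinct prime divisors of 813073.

813073 = 23^2 · 1537
1537 = 29 · 53
813073 = 23^2 · 29 · 53, which has 3 distinct prime factors.

3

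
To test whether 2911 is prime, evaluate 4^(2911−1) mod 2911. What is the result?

1805

4^1 ≡ 4 (mod 2911)
4^2 ≡ 4^2 = 16 ≡ 16 (mod 2911)
4^4 ≡ 16^2 = 256 ≡ 256 (mod 2911)
4^8 ≡ 256^2 = 65536 ≡ 1494 (mod 2911)
4^16 ≡ 1494^2 = 2232036 ≡ 2210 (mod 2911)
4^32 ≡ 2210^2 = 4884100 ≡ 2353 (mod 2911)
4^64 ≡ 2353^2 = 5536609 ≡ 2798 (mod 2911)
4^128 ≡ 2798^2 = 7828804 ≡ 1125 (mod 2911)
4^256 ≡ 1125^2 = 1265625 ≡ 2251 (mod 2911)
4^512 ≡ 2251^2 = 5067001 ≡ 1861 (mod 2911)
4^1024 ≡ 1861^2 = 3463321 ≡ 2142 (mod 2911)
4^2048 ≡ 2142^2 = 4588164 ≡ 428 (mod 2911)
2910 = 2048 + 512 + 256 + 64 + 16 + 8 + 4 + 2 in binary powers of 2.
So 4^2910 ≡ 428 · 1861 · 2251 · 2798 · 2210 · 1494 · 256 · 16 ≡ 1805 (mod 2911).
Since 1805 ≠ 1, base 4 is a Fermat witness: 2911 is composite.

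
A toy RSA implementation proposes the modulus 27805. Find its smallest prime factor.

27805 is odd.
Digit sum 22, not divisible by 3.
Ends in 5: divisible by 5.

5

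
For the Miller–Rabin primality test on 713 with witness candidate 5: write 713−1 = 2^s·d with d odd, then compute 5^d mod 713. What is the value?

713 − 1 = 712 = 2^3 · 89, so d = 89.
5^1 ≡ 5 (mod 713)
5^2 ≡ 5^2 = 25 ≡ 25 (mod 713)
5^4 ≡ 25^2 = 625 ≡ 625 (mod 713)
5^8 ≡ 625^2 = 390625 ≡ 614 (mod 713)
5^16 ≡ 614^2 = 376996 ≡ 532 (mod 713)
5^32 ≡ 532^2 = 283024 ≡ 676 (mod 713)
5^64 ≡ 676^2 = 456976 ≡ 656 (mod 713)
89 = 64 + 16 + 8 + 1 in binary powers of 2.
So 5^89 ≡ 656 · 532 · 614 · 5 ≡ 304 (mod 713).
Squaring chain: 304 → 439 → 211; never reaches −1, so base 5 is a Miller–Rabin witness that 713 is composite.

304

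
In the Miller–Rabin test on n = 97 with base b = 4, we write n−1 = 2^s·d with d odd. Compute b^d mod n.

64

97 − 1 = 96 = 2^5 · 3, so d = 3.
4^1 ≡ 4 (mod 97)
4^2 ≡ 4^2 = 16 ≡ 16 (mod 97)
3 = 2 + 1 in binary powers of 2.
So 4^3 ≡ 16 · 4 ≡ 64 (mod 97).
Squaring chain: 64 → 22 → 96 → 1 → 1; reaches −1, so base 4 does not prove 97 composite.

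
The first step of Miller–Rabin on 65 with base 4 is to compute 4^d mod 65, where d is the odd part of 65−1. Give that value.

4

65 − 1 = 64 = 2^6 · 1, so d = 1.
4^1 ≡ 4 (mod 65)
1 = 1 in binary powers of 2.
So 4^1 ≡ 4 ≡ 4 (mod 65).
Squaring chain: 4 → 16 → 61 → 16 → 61 → 16; never reaches −1, so base 4 is a Miller–Rabin witness that 65 is composite.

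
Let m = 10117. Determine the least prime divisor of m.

10117 is odd.
Digit sum 10, not divisible by 3.
Ends in 7: not divisible by 5.
7: 10117 = 7·1445 + 2
11: 10117 = 11·919 + 8
13: 10117 = 13·778 + 3
17: 10117 = 17·595 + 2
19: 10117 = 19·532 + 9
23: 10117 = 23·439 + 20
29: 10117 = 29·348 + 25
31: 10117 = 31·326 + 11
37: 10117 = 37·273 + 16
41: 10117 = 41·246 + 31
43: 10117 = 43·235 + 12
47: 10117 = 47·215 + 12
53: 10117 = 53·190 + 47
59: 10117 = 59·171 + 28
61: 10117 = 61·165 + 52
67: 10117 = 67·151

67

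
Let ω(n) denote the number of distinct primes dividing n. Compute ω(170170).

6

170170 = 2 · 85085
85085 = 5 · 17017
17017 = 7 · 2431
2431 = 11 · 221
221 = 13 · 17
170170 = 2 · 5 · 7 · 11 · 13 · 17, which has 6 distinct prime factors.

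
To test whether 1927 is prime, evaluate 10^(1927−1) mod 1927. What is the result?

1076

10^1 ≡ 10 (mod 1927)
10^2 ≡ 10^2 = 100 ≡ 100 (mod 1927)
10^4 ≡ 100^2 = 10000 ≡ 365 (mod 1927)
10^8 ≡ 365^2 = 133225 ≡ 262 (mod 1927)
10^16 ≡ 262^2 = 68644 ≡ 1199 (mod 1927)
10^32 ≡ 1199^2 = 1437601 ≡ 59 (mod 1927)
10^64 ≡ 59^2 = 3481 ≡ 1554 (mod 1927)
10^128 ≡ 1554^2 = 2414916 ≡ 385 (mod 1927)
10^256 ≡ 385^2 = 148225 ≡ 1773 (mod 1927)
10^512 ≡ 1773^2 = 3143529 ≡ 592 (mod 1927)
10^1024 ≡ 592^2 = 350464 ≡ 1677 (mod 1927)
1926 = 1024 + 512 + 256 + 128 + 4 + 2 in binary powers of 2.
So 10^1926 ≡ 1677 · 592 · 1773 · 385 · 365 · 100 ≡ 1076 (mod 1927).
Since 1076 ≠ 1, base 10 is a Fermat witness: 1927 is composite.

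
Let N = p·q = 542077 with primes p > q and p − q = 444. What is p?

Since p = q + 444, we have 542077 = q(q + 444), so q² + 444q − 542077 = 0.
Discriminant: 444² + 4·542077 = 197136 + 2168308 = 2365444; √2365444 = 1538.
q = (−444 + 1538)/2 = 547, and p = q + 444 = 991.
Check: 547 · 991 = 542077.

991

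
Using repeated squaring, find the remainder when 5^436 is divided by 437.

5^1 ≡ 5 (mod 437)
5^2 ≡ 5^2 = 25 ≡ 25 (mod 437)
5^4 ≡ 25^2 = 625 ≡ 188 (mod 437)
5^8 ≡ 188^2 = 35344 ≡ 384 (mod 437)
5^16 ≡ 384^2 = 147456 ≡ 187 (mod 437)
5^32 ≡ 187^2 = 34969 ≡ 9 (mod 437)
5^64 ≡ 9^2 = 81 ≡ 81 (mod 437)
5^128 ≡ 81^2 = 6561 ≡ 6 (mod 437)
5^256 ≡ 6^2 = 36 ≡ 36 (mod 437)
436 = 256 + 128 + 32 + 16 + 4 in binary powers of 2.
So 5^436 ≡ 36 · 6 · 9 · 187 · 188 ≡ 397 (mod 437).
Since 397 ≠ 1, base 5 is a Fermat witness: 437 is composite.

397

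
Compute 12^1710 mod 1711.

12^1 ≡ 12 (mod 1711)
12^2 ≡ 12^2 = 144 ≡ 144 (mod 1711)
12^4 ≡ 144^2 = 20736 ≡ 204 (mod 1711)
12^8 ≡ 204^2 = 41616 ≡ 552 (mod 1711)
12^16 ≡ 552^2 = 304704 ≡ 146 (mod 1711)
12^32 ≡ 146^2 = 21316 ≡ 784 (mod 1711)
12^64 ≡ 784^2 = 614656 ≡ 407 (mod 1711)
12^128 ≡ 407^2 = 165649 ≡ 1393 (mod 1711)
12^256 ≡ 1393^2 = 1940449 ≡ 175 (mod 1711)
12^512 ≡ 175^2 = 30625 ≡ 1538 (mod 1711)
12^1024 ≡ 1538^2 = 2365444 ≡ 842 (mod 1711)
1710 = 1024 + 512 + 128 + 32 + 8 + 4 + 2 in binary powers of 2.
So 12^1710 ≡ 842 · 1538 · 1393 · 784 · 552 · 204 · 144 ≡ 1362 (mod 1711).
Since 1362 ≠ 1, base 12 is a Fermat witness: 1711 is composite.

1362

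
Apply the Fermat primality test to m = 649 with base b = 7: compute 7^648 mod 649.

7^1 ≡ 7 (mod 649)
7^2 ≡ 7^2 = 49 ≡ 49 (mod 649)
7^4 ≡ 49^2 = 2401 ≡ 454 (mod 649)
7^8 ≡ 454^2 = 206116 ≡ 383 (mod 649)
7^16 ≡ 383^2 = 146689 ≡ 15 (mod 649)
7^32 ≡ 15^2 = 225 ≡ 225 (mod 649)
7^64 ≡ 225^2 = 50625 ≡ 3 (mod 649)
7^128 ≡ 3^2 = 9 ≡ 9 (mod 649)
7^256 ≡ 9^2 = 81 ≡ 81 (mod 649)
7^512 ≡ 81^2 = 6561 ≡ 71 (mod 649)
648 = 512 + 128 + 8 in binary powers of 2.
So 7^648 ≡ 71 · 9 · 383 ≡ 64 (mod 649).
Since 64 ≠ 1, base 7 is a Fermat witness: 649 is composite.

64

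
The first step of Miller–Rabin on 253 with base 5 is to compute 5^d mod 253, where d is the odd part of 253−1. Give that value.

191

253 − 1 = 252 = 2^2 · 63, so d = 63.
5^1 ≡ 5 (mod 253)
5^2 ≡ 5^2 = 25 ≡ 25 (mod 253)
5^4 ≡ 25^2 = 625 ≡ 119 (mod 253)
5^8 ≡ 119^2 = 14161 ≡ 246 (mod 253)
5^16 ≡ 246^2 = 60516 ≡ 49 (mod 253)
5^32 ≡ 49^2 = 2401 ≡ 124 (mod 253)
63 = 32 + 16 + 8 + 4 + 2 + 1 in binary powers of 2.
So 5^63 ≡ 124 · 49 · 246 · 119 · 25 · 5 ≡ 191 (mod 253).
Squaring chain: 191 → 49; never reaches −1, so base 5 is a Miller–Rabin witness that 253 is composite.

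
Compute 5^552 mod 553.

5^1 ≡ 5 (mod 553)
5^2 ≡ 5^2 = 25 ≡ 25 (mod 553)
5^4 ≡ 25^2 = 625 ≡ 72 (mod 553)
5^8 ≡ 72^2 = 5184 ≡ 207 (mod 553)
5^16 ≡ 207^2 = 42849 ≡ 268 (mod 553)
5^32 ≡ 268^2 = 71824 ≡ 487 (mod 553)
5^64 ≡ 487^2 = 237169 ≡ 485 (mod 553)
5^128 ≡ 485^2 = 235225 ≡ 200 (mod 553)
5^256 ≡ 200^2 = 40000 ≡ 184 (mod 553)
5^512 ≡ 184^2 = 33856 ≡ 123 (mod 553)
552 = 512 + 32 + 8 in binary powers of 2.
So 5^552 ≡ 123 · 487 · 207 ≡ 141 (mod 553).
Since 141 ≠ 1, base 5 is a Fermat witness: 553 is composite.

141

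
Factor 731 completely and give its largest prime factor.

43

731 = 17 · 43
43 is prime.
So 731 = 17 · 43; the largest prime factor is 43.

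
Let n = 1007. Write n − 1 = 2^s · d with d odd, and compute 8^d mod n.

373

1007 − 1 = 1006 = 2^1 · 503, so d = 503.
8^1 ≡ 8 (mod 1007)
8^2 ≡ 8^2 = 64 ≡ 64 (mod 1007)
8^4 ≡ 64^2 = 4096 ≡ 68 (mod 1007)
8^8 ≡ 68^2 = 4624 ≡ 596 (mod 1007)
8^16 ≡ 596^2 = 355216 ≡ 752 (mod 1007)
8^32 ≡ 752^2 = 565504 ≡ 577 (mod 1007)
8^64 ≡ 577^2 = 332929 ≡ 619 (mod 1007)
8^128 ≡ 619^2 = 383161 ≡ 501 (mod 1007)
8^256 ≡ 501^2 = 251001 ≡ 258 (mod 1007)
503 = 256 + 128 + 64 + 32 + 16 + 4 + 2 + 1 in binary powers of 2.
So 8^503 ≡ 258 · 501 · 619 · 577 · 752 · 68 · 64 · 8 ≡ 373 (mod 1007).
Squaring chain: 373; never reaches −1, so base 8 is a Miller–Rabin witness that 1007 is composite.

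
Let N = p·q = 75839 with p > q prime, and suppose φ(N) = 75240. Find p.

φ(n) = (p−1)(q−1) = n − (p+q) + 1, so p + q = 75839 − 75240 + 1 = 600.
p and q are the roots of t² − 600t + 75839 = 0.
Discriminant: 600² − 4·75839 = 360000 − 303356 = 56644; √56644 = 238.
q = (600 − 238)/2 = 181, p = (600 + 238)/2 = 419.
Check: 181 · 419 = 75839.

419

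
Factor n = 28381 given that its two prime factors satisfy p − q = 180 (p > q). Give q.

101

Since p = q + 180, we have 28381 = q(q + 180), so q² + 180q − 28381 = 0.
Discriminant: 180² + 4·28381 = 32400 + 113524 = 145924; √145924 = 382.
q = (−180 + 382)/2 = 101, and p = q + 180 = 281.
Check: 101 · 281 = 28381.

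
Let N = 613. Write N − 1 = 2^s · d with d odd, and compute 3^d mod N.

613 − 1 = 612 = 2^2 · 153, so d = 153.
3^1 ≡ 3 (mod 613)
3^2 ≡ 3^2 = 9 ≡ 9 (mod 613)
3^4 ≡ 9^2 = 81 ≡ 81 (mod 613)
3^8 ≡ 81^2 = 6561 ≡ 431 (mod 613)
3^16 ≡ 431^2 = 185761 ≡ 22 (mod 613)
3^32 ≡ 22^2 = 484 ≡ 484 (mod 613)
3^64 ≡ 484^2 = 234256 ≡ 90 (mod 613)
3^128 ≡ 90^2 = 8100 ≡ 131 (mod 613)
153 = 128 + 16 + 8 + 1 in binary powers of 2.
So 3^153 ≡ 131 · 22 · 431 · 3 ≡ 612 (mod 613).
Since 3^d ≡ 612 (mod 613), base 3 does not prove 613 composite.

612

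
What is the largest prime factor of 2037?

97

2037 = 3 · 679
679 = 7 · 97
97 is prime.
So 2037 = 3 · 7 · 97; the largest prime factor is 97.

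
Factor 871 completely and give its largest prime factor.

67

871 = 13 · 67
67 is prime.
So 871 = 13 · 67; the largest prime factor is 67.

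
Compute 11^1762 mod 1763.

1392

11^1 ≡ 11 (mod 1763)
11^2 ≡ 11^2 = 121 ≡ 121 (mod 1763)
11^4 ≡ 121^2 = 14641 ≡ 537 (mod 1763)
11^8 ≡ 537^2 = 288369 ≡ 1000 (mod 1763)
11^16 ≡ 1000^2 = 1000000 ≡ 379 (mod 1763)
11^32 ≡ 379^2 = 143641 ≡ 838 (mod 1763)
11^64 ≡ 838^2 = 702244 ≡ 570 (mod 1763)
11^128 ≡ 570^2 = 324900 ≡ 508 (mod 1763)
11^256 ≡ 508^2 = 258064 ≡ 666 (mod 1763)
11^512 ≡ 666^2 = 443556 ≡ 1043 (mod 1763)
11^1024 ≡ 1043^2 = 1087849 ≡ 78 (mod 1763)
1762 = 1024 + 512 + 128 + 64 + 32 + 2 in binary powers of 2.
So 11^1762 ≡ 78 · 1043 · 508 · 570 · 838 · 121 ≡ 1392 (mod 1763).
Since 1392 ≠ 1, base 11 is a Fermat witness: 1763 is composite.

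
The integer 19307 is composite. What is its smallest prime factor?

43

19307 is odd.
Digit sum 20, not divisible by 3.
Ends in 7: not divisible by 5.
7: 19307 = 7·2758 + 1
11: 19307 = 11·1755 + 2
13: 19307 = 13·1485 + 2
17: 19307 = 17·1135 + 12
19: 19307 = 19·1016 + 3
23: 19307 = 23·839 + 10
29: 19307 = 29·665 + 22
31: 19307 = 31·622 + 25
37: 19307 = 37·521 + 30
41: 19307 = 41·470 + 37
43: 19307 = 43·449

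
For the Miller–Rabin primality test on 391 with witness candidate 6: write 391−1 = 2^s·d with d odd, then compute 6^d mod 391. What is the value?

391 − 1 = 390 = 2^1 · 195, so d = 195.
6^1 ≡ 6 (mod 391)
6^2 ≡ 6^2 = 36 ≡ 36 (mod 391)
6^4 ≡ 36^2 = 1296 ≡ 123 (mod 391)
6^8 ≡ 123^2 = 15129 ≡ 271 (mod 391)
6^16 ≡ 271^2 = 73441 ≡ 324 (mod 391)
6^32 ≡ 324^2 = 104976 ≡ 188 (mod 391)
6^64 ≡ 188^2 = 35344 ≡ 154 (mod 391)
6^128 ≡ 154^2 = 23716 ≡ 256 (mod 391)
195 = 128 + 64 + 2 + 1 in binary powers of 2.
So 6^195 ≡ 256 · 154 · 36 · 6 ≡ 386 (mod 391).
Squaring chain: 386; never reaches −1, so base 6 is a Miller–Rabin witness that 391 is composite.

386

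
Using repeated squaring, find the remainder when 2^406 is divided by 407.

284

2^1 ≡ 2 (mod 407)
2^2 ≡ 2^2 = 4 ≡ 4 (mod 407)
2^4 ≡ 4^2 = 16 ≡ 16 (mod 407)
2^8 ≡ 16^2 = 256 ≡ 256 (mod 407)
2^16 ≡ 256^2 = 65536 ≡ 9 (mod 407)
2^32 ≡ 9^2 = 81 ≡ 81 (mod 407)
2^64 ≡ 81^2 = 6561 ≡ 49 (mod 407)
2^128 ≡ 49^2 = 2401 ≡ 366 (mod 407)
2^256 ≡ 366^2 = 133956 ≡ 53 (mod 407)
406 = 256 + 128 + 16 + 4 + 2 in binary powers of 2.
So 2^406 ≡ 53 · 366 · 9 · 16 · 4 ≡ 284 (mod 407).
Since 284 ≠ 1, base 2 is a Fermat witness: 407 is composite.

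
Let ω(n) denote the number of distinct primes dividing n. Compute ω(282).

3

282 = 2 · 141
141 = 3 · 47
282 = 2 · 3 · 47, which has 3 distinct prime factors.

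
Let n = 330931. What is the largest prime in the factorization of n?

79

330931 = 59 · 5609
5609 = 71 · 79
79 is prime.
So 330931 = 59 · 71 · 79; the largest prime factor is 79.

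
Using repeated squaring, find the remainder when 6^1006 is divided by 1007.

6^1 ≡ 6 (mod 1007)
6^2 ≡ 6^2 = 36 ≡ 36 (mod 1007)
6^4 ≡ 36^2 = 1296 ≡ 289 (mod 1007)
6^8 ≡ 289^2 = 83521 ≡ 947 (mod 1007)
6^16 ≡ 947^2 = 896809 ≡ 579 (mod 1007)
6^32 ≡ 579^2 = 335241 ≡ 917 (mod 1007)
6^64 ≡ 917^2 = 840889 ≡ 44 (mod 1007)
6^128 ≡ 44^2 = 1936 ≡ 929 (mod 1007)
6^256 ≡ 929^2 = 863041 ≡ 42 (mod 1007)
6^512 ≡ 42^2 = 1764 ≡ 757 (mod 1007)
1006 = 512 + 256 + 128 + 64 + 32 + 8 + 4 + 2 in binary powers of 2.
So 6^1006 ≡ 757 · 42 · 929 · 44 · 917 · 947 · 289 · 36 ≡ 598 (mod 1007).
Since 598 ≠ 1, base 6 is a Fermat witness: 1007 is composite.

598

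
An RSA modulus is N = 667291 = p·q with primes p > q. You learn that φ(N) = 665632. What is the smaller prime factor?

683

φ(n) = (p−1)(q−1) = n − (p+q) + 1, so p + q = 667291 − 665632 + 1 = 1660.
p and q are the roots of t² − 1660t + 667291 = 0.
Discriminant: 1660² − 4·667291 = 2755600 − 2669164 = 86436; √86436 = 294.
q = (1660 − 294)/2 = 683, p = (1660 + 294)/2 = 977.
Check: 683 · 977 = 667291.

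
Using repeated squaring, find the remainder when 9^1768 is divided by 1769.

9^1 ≡ 9 (mod 1769)
9^2 ≡ 9^2 = 81 ≡ 81 (mod 1769)
9^4 ≡ 81^2 = 6561 ≡ 1254 (mod 1769)
9^8 ≡ 1254^2 = 1572516 ≡ 1644 (mod 1769)
9^16 ≡ 1644^2 = 2702736 ≡ 1473 (mod 1769)
9^32 ≡ 1473^2 = 2169729 ≡ 935 (mod 1769)
9^64 ≡ 935^2 = 874225 ≡ 339 (mod 1769)
9^128 ≡ 339^2 = 114921 ≡ 1705 (mod 1769)
9^256 ≡ 1705^2 = 2907025 ≡ 558 (mod 1769)
9^512 ≡ 558^2 = 311364 ≡ 20 (mod 1769)
9^1024 ≡ 20^2 = 400 ≡ 400 (mod 1769)
1768 = 1024 + 512 + 128 + 64 + 32 + 8 in binary powers of 2.
So 9^1768 ≡ 400 · 20 · 1705 · 339 · 935 · 1644 ≡ 790 (mod 1769).
Since 790 ≠ 1, base 9 is a Fermat witness: 1769 is composite.

790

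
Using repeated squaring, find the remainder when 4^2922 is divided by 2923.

100

4^1 ≡ 4 (mod 2923)
4^2 ≡ 4^2 = 16 ≡ 16 (mod 2923)
4^4 ≡ 16^2 = 256 ≡ 256 (mod 2923)
4^8 ≡ 256^2 = 65536 ≡ 1230 (mod 2923)
4^16 ≡ 1230^2 = 1512900 ≡ 1709 (mod 2923)
4^32 ≡ 1709^2 = 2920681 ≡ 604 (mod 2923)
4^64 ≡ 604^2 = 364816 ≡ 2364 (mod 2923)
4^128 ≡ 2364^2 = 5588496 ≡ 2643 (mod 2923)
4^256 ≡ 2643^2 = 6985449 ≡ 2402 (mod 2923)
4^512 ≡ 2402^2 = 5769604 ≡ 2525 (mod 2923)
4^1024 ≡ 2525^2 = 6375625 ≡ 562 (mod 2923)
4^2048 ≡ 562^2 = 315844 ≡ 160 (mod 2923)
2922 = 2048 + 512 + 256 + 64 + 32 + 8 + 2 in binary powers of 2.
So 4^2922 ≡ 160 · 2525 · 2402 · 2364 · 604 · 1230 · 16 ≡ 100 (mod 2923).
Since 100 ≠ 1, base 4 is a Fermat witness: 2923 is composite.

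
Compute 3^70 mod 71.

3^1 ≡ 3 (mod 71)
3^2 ≡ 3^2 = 9 ≡ 9 (mod 71)
3^4 ≡ 9^2 = 81 ≡ 10 (mod 71)
3^8 ≡ 10^2 = 100 ≡ 29 (mod 71)
3^16 ≡ 29^2 = 841 ≡ 60 (mod 71)
3^32 ≡ 60^2 = 3600 ≡ 50 (mod 71)
3^64 ≡ 50^2 = 2500 ≡ 15 (mod 71)
70 = 64 + 4 + 2 in binary powers of 2.
So 3^70 ≡ 15 · 10 · 9 ≡ 1 (mod 71).
Since the result is 1, base 3 gives no evidence that 71 is composite.

1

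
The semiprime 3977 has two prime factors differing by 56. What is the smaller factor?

Since p = q + 56, we have 3977 = q(q + 56), so q² + 56q − 3977 = 0.
Discriminant: 56² + 4·3977 = 3136 + 15908 = 19044; √19044 = 138.
q = (−56 + 138)/2 = 41, and p = q + 56 = 97.
Check: 41 · 97 = 3977.

41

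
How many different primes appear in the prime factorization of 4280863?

4280863 = 37^2 · 3127
3127 = 53 · 59
4280863 = 37^2 · 53 · 59, which has 3 distinct prime factors.

3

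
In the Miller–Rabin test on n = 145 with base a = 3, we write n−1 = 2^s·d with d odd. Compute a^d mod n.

108

145 − 1 = 144 = 2^4 · 9, so d = 9.
3^1 ≡ 3 (mod 145)
3^2 ≡ 3^2 = 9 ≡ 9 (mod 145)
3^4 ≡ 9^2 = 81 ≡ 81 (mod 145)
3^8 ≡ 81^2 = 6561 ≡ 36 (mod 145)
9 = 8 + 1 in binary powers of 2.
So 3^9 ≡ 36 · 3 ≡ 108 (mod 145).
Squaring chain: 108 → 64 → 36 → 136; never reaches −1, so base 3 is a Miller–Rabin witness that 145 is composite.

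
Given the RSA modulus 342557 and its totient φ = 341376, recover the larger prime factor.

673

φ(n) = (p−1)(q−1) = n − (p+q) + 1, so p + q = 342557 − 341376 + 1 = 1182.
p and q are the roots of t² − 1182t + 342557 = 0.
Discriminant: 1182² − 4·342557 = 1397124 − 1370228 = 26896; √26896 = 164.
q = (1182 − 164)/2 = 509, p = (1182 + 164)/2 = 673.
Check: 509 · 673 = 342557.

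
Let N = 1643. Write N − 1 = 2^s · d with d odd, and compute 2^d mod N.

1643 − 1 = 1642 = 2^1 · 821, so d = 821.
2^1 ≡ 2 (mod 1643)
2^2 ≡ 2^2 = 4 ≡ 4 (mod 1643)
2^4 ≡ 4^2 = 16 ≡ 16 (mod 1643)
2^8 ≡ 16^2 = 256 ≡ 256 (mod 1643)
2^16 ≡ 256^2 = 65536 ≡ 1459 (mod 1643)
2^32 ≡ 1459^2 = 2128681 ≡ 996 (mod 1643)
2^64 ≡ 996^2 = 992016 ≡ 1287 (mod 1643)
2^128 ≡ 1287^2 = 1656369 ≡ 225 (mod 1643)
2^256 ≡ 225^2 = 50625 ≡ 1335 (mod 1643)
2^512 ≡ 1335^2 = 1782225 ≡ 1213 (mod 1643)
821 = 512 + 256 + 32 + 16 + 4 + 1 in binary powers of 2.
So 2^821 ≡ 1213 · 1335 · 996 · 1459 · 16 · 2 ≡ 622 (mod 1643).
Squaring chain: 622; never reaches −1, so base 2 is a Miller–Rabin witness that 1643 is composite.

622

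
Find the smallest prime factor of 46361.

46361 is odd.
Digit sum 20, not divisible by 3.
Ends in 1: not divisible by 5.
7: 46361 = 7·6623

7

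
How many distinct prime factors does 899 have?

899 = 29 · 31
899 = 29 · 31, which has 2 distinct prime factors.

2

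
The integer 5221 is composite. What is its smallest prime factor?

23

5221 is odd.
Digit sum 10, not divisible by 3.
Ends in 1: not divisible by 5.
7: 5221 = 7·745 + 6
11: 5221 = 11·474 + 7
13: 5221 = 13·401 + 8
17: 5221 = 17·307 + 2
19: 5221 = 19·274 + 15
23: 5221 = 23·227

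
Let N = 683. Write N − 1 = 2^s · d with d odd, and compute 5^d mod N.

683 − 1 = 682 = 2^1 · 341, so d = 341.
5^1 ≡ 5 (mod 683)
5^2 ≡ 5^2 = 25 ≡ 25 (mod 683)
5^4 ≡ 25^2 = 625 ≡ 625 (mod 683)
5^8 ≡ 625^2 = 390625 ≡ 632 (mod 683)
5^16 ≡ 632^2 = 399424 ≡ 552 (mod 683)
5^32 ≡ 552^2 = 304704 ≡ 86 (mod 683)
5^64 ≡ 86^2 = 7396 ≡ 566 (mod 683)
5^128 ≡ 566^2 = 320356 ≡ 29 (mod 683)
5^256 ≡ 29^2 = 841 ≡ 158 (mod 683)
341 = 256 + 64 + 16 + 4 + 1 in binary powers of 2.
So 5^341 ≡ 158 · 566 · 552 · 625 · 5 ≡ 682 (mod 683).
Since 5^d ≡ 682 (mod 683), base 5 does not prove 683 composite.

682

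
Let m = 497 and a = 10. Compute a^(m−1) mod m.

10^1 ≡ 10 (mod 497)
10^2 ≡ 10^2 = 100 ≡ 100 (mod 497)
10^4 ≡ 100^2 = 10000 ≡ 60 (mod 497)
10^8 ≡ 60^2 = 3600 ≡ 121 (mod 497)
10^16 ≡ 121^2 = 14641 ≡ 228 (mod 497)
10^32 ≡ 228^2 = 51984 ≡ 296 (mod 497)
10^64 ≡ 296^2 = 87616 ≡ 144 (mod 497)
10^128 ≡ 144^2 = 20736 ≡ 359 (mod 497)
10^256 ≡ 359^2 = 128881 ≡ 158 (mod 497)
496 = 256 + 128 + 64 + 32 + 16 in binary powers of 2.
So 10^496 ≡ 158 · 359 · 144 · 296 · 228 ≡ 249 (mod 497).
Since 249 ≠ 1, base 10 is a Fermat witness: 497 is composite.

249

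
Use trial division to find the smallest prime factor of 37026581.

89

37026581 is odd.
Digit sum 32, not divisible by 3.
Ends in 1: not divisible by 5.
7: 37026581 = 7·5289511 + 4
11: 37026581 = 11·3366052 + 9
13: 37026581 = 13·2848198 + 7
17: 37026581 = 17·2178034 + 3
19: 37026581 = 19·1948767 + 8
23: 37026581 = 23·1609851 + 8
29: 37026581 = 29·1276778 + 19
31: 37026581 = 31·1194405 + 26
37: 37026581 = 37·1000718 + 15
41: 37026581 = 41·903087 + 14
43: 37026581 = 43·861083 + 12
47: 37026581 = 47·787799 + 28
53: 37026581 = 53·698614 + 39
59: 37026581 = 59·627569 + 10
61: 37026581 = 61·606993 + 8
67: 37026581 = 67·552635 + 36
71: 37026581 = 71·521501 + 10
73: 37026581 = 73·507213 + 32
79: 37026581 = 79·468690 + 71
83: 37026581 = 83·446103 + 32
89: 37026581 = 89·416029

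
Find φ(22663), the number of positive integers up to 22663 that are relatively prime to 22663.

Factor: 22663 = 131 · 173.
φ(22663) = (131−1) · (173−1) = 130 · 172 = 22360.

22360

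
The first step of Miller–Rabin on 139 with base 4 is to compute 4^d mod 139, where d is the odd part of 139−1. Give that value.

139 − 1 = 138 = 2^1 · 69, so d = 69.
4^1 ≡ 4 (mod 139)
4^2 ≡ 4^2 = 16 ≡ 16 (mod 139)
4^4 ≡ 16^2 = 256 ≡ 117 (mod 139)
4^8 ≡ 117^2 = 13689 ≡ 67 (mod 139)
4^16 ≡ 67^2 = 4489 ≡ 41 (mod 139)
4^32 ≡ 41^2 = 1681 ≡ 13 (mod 139)
4^64 ≡ 13^2 = 169 ≡ 30 (mod 139)
69 = 64 + 4 + 1 in binary powers of 2.
So 4^69 ≡ 30 · 117 · 4 ≡ 1 (mod 139).
Since 4^d ≡ 1 (mod 139), base 4 does not prove 139 composite.

1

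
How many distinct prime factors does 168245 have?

5

168245 = 5 · 33649
33649 = 7 · 4807
4807 = 11 · 437
437 = 19 · 23
168245 = 5 · 7 · 11 · 19 · 23, which has 5 distinct prime factors.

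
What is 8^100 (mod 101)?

1

8^1 ≡ 8 (mod 101)
8^2 ≡ 8^2 = 64 ≡ 64 (mod 101)
8^4 ≡ 64^2 = 4096 ≡ 56 (mod 101)
8^8 ≡ 56^2 = 3136 ≡ 5 (mod 101)
8^16 ≡ 5^2 = 25 ≡ 25 (mod 101)
8^32 ≡ 25^2 = 625 ≡ 19 (mod 101)
8^64 ≡ 19^2 = 361 ≡ 58 (mod 101)
100 = 64 + 32 + 4 in binary powers of 2.
So 8^100 ≡ 58 · 19 · 56 ≡ 1 (mod 101).
Since the result is 1, base 8 gives no evidence that 101 is composite.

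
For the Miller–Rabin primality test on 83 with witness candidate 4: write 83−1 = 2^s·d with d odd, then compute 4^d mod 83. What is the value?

83 − 1 = 82 = 2^1 · 41, so d = 41.
4^1 ≡ 4 (mod 83)
4^2 ≡ 4^2 = 16 ≡ 16 (mod 83)
4^4 ≡ 16^2 = 256 ≡ 7 (mod 83)
4^8 ≡ 7^2 = 49 ≡ 49 (mod 83)
4^16 ≡ 49^2 = 2401 ≡ 77 (mod 83)
4^32 ≡ 77^2 = 5929 ≡ 36 (mod 83)
41 = 32 + 8 + 1 in binary powers of 2.
So 4^41 ≡ 36 · 49 · 4 ≡ 1 (mod 83).
Since 4^d ≡ 1 (mod 83), base 4 does not prove 83 composite.

1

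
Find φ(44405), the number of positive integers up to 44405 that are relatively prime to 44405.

34768

Factor: 44405 = 5 · 83 · 107.
φ(44405) = (5−1) · (83−1) · (107−1) = 4 · 82 · 106 = 34768.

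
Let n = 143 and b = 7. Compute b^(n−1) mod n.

82

7^1 ≡ 7 (mod 143)
7^2 ≡ 7^2 = 49 ≡ 49 (mod 143)
7^4 ≡ 49^2 = 2401 ≡ 113 (mod 143)
7^8 ≡ 113^2 = 12769 ≡ 42 (mod 143)
7^16 ≡ 42^2 = 1764 ≡ 48 (mod 143)
7^32 ≡ 48^2 = 2304 ≡ 16 (mod 143)
7^64 ≡ 16^2 = 256 ≡ 113 (mod 143)
7^128 ≡ 113^2 = 12769 ≡ 42 (mod 143)
142 = 128 + 8 + 4 + 2 in binary powers of 2.
So 7^142 ≡ 42 · 42 · 113 · 49 ≡ 82 (mod 143).
Since 82 ≠ 1, base 7 is a Fermat witness: 143 is composite.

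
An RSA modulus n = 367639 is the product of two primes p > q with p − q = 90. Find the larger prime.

Since p = q + 90, we have 367639 = q(q + 90), so q² + 90q − 367639 = 0.
Discriminant: 90² + 4·367639 = 8100 + 1470556 = 1478656; √1478656 = 1216.
q = (−90 + 1216)/2 = 563, and p = q + 90 = 653.
Check: 563 · 653 = 367639.

653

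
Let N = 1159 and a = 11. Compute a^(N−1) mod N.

609

11^1 ≡ 11 (mod 1159)
11^2 ≡ 11^2 = 121 ≡ 121 (mod 1159)
11^4 ≡ 121^2 = 14641 ≡ 733 (mod 1159)
11^8 ≡ 733^2 = 537289 ≡ 672 (mod 1159)
11^16 ≡ 672^2 = 451584 ≡ 733 (mod 1159)
11^32 ≡ 733^2 = 537289 ≡ 672 (mod 1159)
11^64 ≡ 672^2 = 451584 ≡ 733 (mod 1159)
11^128 ≡ 733^2 = 537289 ≡ 672 (mod 1159)
11^256 ≡ 672^2 = 451584 ≡ 733 (mod 1159)
11^512 ≡ 733^2 = 537289 ≡ 672 (mod 1159)
11^1024 ≡ 672^2 = 451584 ≡ 733 (mod 1159)
1158 = 1024 + 128 + 4 + 2 in binary powers of 2.
So 11^1158 ≡ 733 · 672 · 733 · 121 ≡ 609 (mod 1159).
Since 609 ≠ 1, base 11 is a Fermat witness: 1159 is composite.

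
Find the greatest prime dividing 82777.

82777 = 23 · 3599
3599 = 59 · 61
61 is prime.
So 82777 = 23 · 59 · 61; the largest prime factor is 61.

61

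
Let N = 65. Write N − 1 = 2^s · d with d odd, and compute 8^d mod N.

65 − 1 = 64 = 2^6 · 1, so d = 1.
8^1 ≡ 8 (mod 65)
1 = 1 in binary powers of 2.
So 8^1 ≡ 8 ≡ 8 (mod 65).
Squaring chain: 8 → 64 → 1 → 1 → 1 → 1; reaches −1, so base 8 does not prove 65 composite.

8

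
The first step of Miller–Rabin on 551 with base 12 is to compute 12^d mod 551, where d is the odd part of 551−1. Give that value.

46

551 − 1 = 550 = 2^1 · 275, so d = 275.
12^1 ≡ 12 (mod 551)
12^2 ≡ 12^2 = 144 ≡ 144 (mod 551)
12^4 ≡ 144^2 = 20736 ≡ 349 (mod 551)
12^8 ≡ 349^2 = 121801 ≡ 30 (mod 551)
12^16 ≡ 30^2 = 900 ≡ 349 (mod 551)
12^32 ≡ 349^2 = 121801 ≡ 30 (mod 551)
12^64 ≡ 30^2 = 900 ≡ 349 (mod 551)
12^128 ≡ 349^2 = 121801 ≡ 30 (mod 551)
12^256 ≡ 30^2 = 900 ≡ 349 (mod 551)
275 = 256 + 16 + 2 + 1 in binary powers of 2.
So 12^275 ≡ 349 · 349 · 144 · 12 ≡ 46 (mod 551).
Squaring chain: 46; never reaches −1, so base 12 is a Miller–Rabin witness that 551 is composite.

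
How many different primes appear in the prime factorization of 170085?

5

170085 = 3 · 56695
56695 = 5 · 11339
11339 = 17 · 667
667 = 23 · 29
170085 = 3 · 5 · 17 · 23 · 29, which has 5 distinct prime factors.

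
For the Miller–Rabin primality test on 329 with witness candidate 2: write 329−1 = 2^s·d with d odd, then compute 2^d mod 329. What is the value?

25

329 − 1 = 328 = 2^3 · 41, so d = 41.
2^1 ≡ 2 (mod 329)
2^2 ≡ 2^2 = 4 ≡ 4 (mod 329)
2^4 ≡ 4^2 = 16 ≡ 16 (mod 329)
2^8 ≡ 16^2 = 256 ≡ 256 (mod 329)
2^16 ≡ 256^2 = 65536 ≡ 65 (mod 329)
2^32 ≡ 65^2 = 4225 ≡ 277 (mod 329)
41 = 32 + 8 + 1 in binary powers of 2.
So 2^41 ≡ 277 · 256 · 2 ≡ 25 (mod 329).
Squaring chain: 25 → 296 → 102; never reaches −1, so base 2 is a Miller–Rabin witness that 329 is composite.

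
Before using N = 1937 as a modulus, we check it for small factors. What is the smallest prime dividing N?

13

1937 is odd.
Digit sum 20, not divisible by 3.
Ends in 7: not divisible by 5.
7: 1937 = 7·276 + 5
11: 1937 = 11·176 + 1
13: 1937 = 13·149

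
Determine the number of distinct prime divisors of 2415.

2415 = 3 · 805
805 = 5 · 161
161 = 7 · 23
2415 = 3 · 5 · 7 · 23, which has 4 distinct prime factors.

4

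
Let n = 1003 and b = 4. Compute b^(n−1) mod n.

169

4^1 ≡ 4 (mod 1003)
4^2 ≡ 4^2 = 16 ≡ 16 (mod 1003)
4^4 ≡ 16^2 = 256 ≡ 256 (mod 1003)
4^8 ≡ 256^2 = 65536 ≡ 341 (mod 1003)
4^16 ≡ 341^2 = 116281 ≡ 936 (mod 1003)
4^32 ≡ 936^2 = 876096 ≡ 477 (mod 1003)
4^64 ≡ 477^2 = 227529 ≡ 851 (mod 1003)
4^128 ≡ 851^2 = 724201 ≡ 35 (mod 1003)
4^256 ≡ 35^2 = 1225 ≡ 222 (mod 1003)
4^512 ≡ 222^2 = 49284 ≡ 137 (mod 1003)
1002 = 512 + 256 + 128 + 64 + 32 + 8 + 2 in binary powers of 2.
So 4^1002 ≡ 137 · 222 · 35 · 851 · 477 · 341 · 16 ≡ 169 (mod 1003).
Since 169 ≠ 1, base 4 is a Fermat witness: 1003 is composite.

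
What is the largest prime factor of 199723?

97

199723 = 29 · 6887
6887 = 71 · 97
97 is prime.
So 199723 = 29 · 71 · 97; the largest prime factor is 97.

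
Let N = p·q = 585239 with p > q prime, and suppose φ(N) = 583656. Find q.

587

φ(n) = (p−1)(q−1) = n − (p+q) + 1, so p + q = 585239 − 583656 + 1 = 1584.
p and q are the roots of t² − 1584t + 585239 = 0.
Discriminant: 1584² − 4·585239 = 2509056 − 2340956 = 168100; √168100 = 410.
q = (1584 − 410)/2 = 587, p = (1584 + 410)/2 = 997.
Check: 587 · 997 = 585239.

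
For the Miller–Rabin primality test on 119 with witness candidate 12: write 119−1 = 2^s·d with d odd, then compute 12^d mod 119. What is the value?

108

119 − 1 = 118 = 2^1 · 59, so d = 59.
12^1 ≡ 12 (mod 119)
12^2 ≡ 12^2 = 144 ≡ 25 (mod 119)
12^4 ≡ 25^2 = 625 ≡ 30 (mod 119)
12^8 ≡ 30^2 = 900 ≡ 67 (mod 119)
12^16 ≡ 67^2 = 4489 ≡ 86 (mod 119)
12^32 ≡ 86^2 = 7396 ≡ 18 (mod 119)
59 = 32 + 16 + 8 + 2 + 1 in binary powers of 2.
So 12^59 ≡ 18 · 86 · 67 · 25 · 12 ≡ 108 (mod 119).
Squaring chain: 108; never reaches −1, so base 12 is a Miller–Rabin witness that 119 is composite.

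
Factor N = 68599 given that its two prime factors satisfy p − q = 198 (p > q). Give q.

181

Since p = q + 198, we have 68599 = q(q + 198), so q² + 198q − 68599 = 0.
Discriminant: 198² + 4·68599 = 39204 + 274396 = 313600; √313600 = 560.
q = (−198 + 560)/2 = 181, and p = q + 198 = 379.
Check: 181 · 379 = 68599.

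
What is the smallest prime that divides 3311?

7

3311 is odd.
Digit sum 8, not divisible by 3.
Ends in 1: not divisible by 5.
7: 3311 = 7·473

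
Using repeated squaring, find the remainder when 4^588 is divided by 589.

4^1 ≡ 4 (mod 589)
4^2 ≡ 4^2 = 16 ≡ 16 (mod 589)
4^4 ≡ 16^2 = 256 ≡ 256 (mod 589)
4^8 ≡ 256^2 = 65536 ≡ 157 (mod 589)
4^16 ≡ 157^2 = 24649 ≡ 500 (mod 589)
4^32 ≡ 500^2 = 250000 ≡ 264 (mod 589)
4^64 ≡ 264^2 = 69696 ≡ 194 (mod 589)
4^128 ≡ 194^2 = 37636 ≡ 529 (mod 589)
4^256 ≡ 529^2 = 279841 ≡ 66 (mod 589)
4^512 ≡ 66^2 = 4356 ≡ 233 (mod 589)
588 = 512 + 64 + 8 + 4 in binary powers of 2.
So 4^588 ≡ 233 · 194 · 157 · 256 ≡ 64 (mod 589).
Since 64 ≠ 1, base 4 is a Fermat witness: 589 is composite.

64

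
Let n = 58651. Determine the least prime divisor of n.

89

58651 is odd.
Digit sum 25, not divisible by 3.
Ends in 1: not divisible by 5.
7: 58651 = 7·8378 + 5
11: 58651 = 11·5331 + 10
13: 58651 = 13·4511 + 8
17: 58651 = 17·3450 + 1
19: 58651 = 19·3086 + 17
23: 58651 = 23·2550 + 1
29: 58651 = 29·2022 + 13
31: 58651 = 31·1891 + 30
37: 58651 = 37·1585 + 6
41: 58651 = 41·1430 + 21
43: 58651 = 43·1363 + 42
47: 58651 = 47·1247 + 42
53: 58651 = 53·1106 + 33
59: 58651 = 59·994 + 5
61: 58651 = 61·961 + 30
67: 58651 = 67·875 + 26
71: 58651 = 71·826 + 5
73: 58651 = 73·803 + 32
79: 58651 = 79·742 + 33
83: 58651 = 83·706 + 53
89: 58651 = 89·659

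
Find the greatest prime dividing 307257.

307257 = 3 · 102419
102419 = 23 · 4453
4453 = 61 · 73
73 is prime.
So 307257 = 3 · 23 · 61 · 73; the largest prime factor is 73.

73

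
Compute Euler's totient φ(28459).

Factor: 28459 = 149 · 191.
φ(28459) = (149−1) · (191−1) = 148 · 190 = 28120.

28120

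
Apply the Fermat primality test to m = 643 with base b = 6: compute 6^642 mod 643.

1

6^1 ≡ 6 (mod 643)
6^2 ≡ 6^2 = 36 ≡ 36 (mod 643)
6^4 ≡ 36^2 = 1296 ≡ 10 (mod 643)
6^8 ≡ 10^2 = 100 ≡ 100 (mod 643)
6^16 ≡ 100^2 = 10000 ≡ 355 (mod 643)
6^32 ≡ 355^2 = 126025 ≡ 640 (mod 643)
6^64 ≡ 640^2 = 409600 ≡ 9 (mod 643)
6^128 ≡ 9^2 = 81 ≡ 81 (mod 643)
6^256 ≡ 81^2 = 6561 ≡ 131 (mod 643)
6^512 ≡ 131^2 = 17161 ≡ 443 (mod 643)
642 = 512 + 128 + 2 in binary powers of 2.
So 6^642 ≡ 443 · 81 · 36 ≡ 1 (mod 643).
Since the result is 1, base 6 gives no evidence that 643 is composite.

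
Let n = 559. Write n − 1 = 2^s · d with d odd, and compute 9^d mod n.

559 − 1 = 558 = 2^1 · 279, so d = 279.
9^1 ≡ 9 (mod 559)
9^2 ≡ 9^2 = 81 ≡ 81 (mod 559)
9^4 ≡ 81^2 = 6561 ≡ 412 (mod 559)
9^8 ≡ 412^2 = 169744 ≡ 367 (mod 559)
9^16 ≡ 367^2 = 134689 ≡ 529 (mod 559)
9^32 ≡ 529^2 = 279841 ≡ 341 (mod 559)
9^64 ≡ 341^2 = 116281 ≡ 9 (mod 559)
9^128 ≡ 9^2 = 81 ≡ 81 (mod 559)
9^256 ≡ 81^2 = 6561 ≡ 412 (mod 559)
279 = 256 + 16 + 4 + 2 + 1 in binary powers of 2.
So 9^279 ≡ 412 · 529 · 412 · 81 · 9 ≡ 391 (mod 559).
Squaring chain: 391; never reaches −1, so base 9 is a Miller–Rabin witness that 559 is composite.

391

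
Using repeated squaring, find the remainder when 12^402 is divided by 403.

66

12^1 ≡ 12 (mod 403)
12^2 ≡ 12^2 = 144 ≡ 144 (mod 403)
12^4 ≡ 144^2 = 20736 ≡ 183 (mod 403)
12^8 ≡ 183^2 = 33489 ≡ 40 (mod 403)
12^16 ≡ 40^2 = 1600 ≡ 391 (mod 403)
12^32 ≡ 391^2 = 152881 ≡ 144 (mod 403)
12^64 ≡ 144^2 = 20736 ≡ 183 (mod 403)
12^128 ≡ 183^2 = 33489 ≡ 40 (mod 403)
12^256 ≡ 40^2 = 1600 ≡ 391 (mod 403)
402 = 256 + 128 + 16 + 2 in binary powers of 2.
So 12^402 ≡ 391 · 40 · 391 · 144 ≡ 66 (mod 403).
Since 66 ≠ 1, base 12 is a Fermat witness: 403 is composite.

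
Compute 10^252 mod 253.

10^1 ≡ 10 (mod 253)
10^2 ≡ 10^2 = 100 ≡ 100 (mod 253)
10^4 ≡ 100^2 = 10000 ≡ 133 (mod 253)
10^8 ≡ 133^2 = 17689 ≡ 232 (mod 253)
10^16 ≡ 232^2 = 53824 ≡ 188 (mod 253)
10^32 ≡ 188^2 = 35344 ≡ 177 (mod 253)
10^64 ≡ 177^2 = 31329 ≡ 210 (mod 253)
10^128 ≡ 210^2 = 44100 ≡ 78 (mod 253)
252 = 128 + 64 + 32 + 16 + 8 + 4 in binary powers of 2.
So 10^252 ≡ 78 · 210 · 177 · 188 · 232 · 133 ≡ 177 (mod 253).
Since 177 ≠ 1, base 10 is a Fermat witness: 253 is composite.

177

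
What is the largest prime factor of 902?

902 = 2 · 451
451 = 11 · 41
41 is prime.
So 902 = 2 · 11 · 41; the largest prime factor is 41.

41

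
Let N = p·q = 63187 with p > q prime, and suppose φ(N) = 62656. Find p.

353

φ(n) = (p−1)(q−1) = n − (p+q) + 1, so p + q = 63187 − 62656 + 1 = 532.
p and q are the roots of t² − 532t + 63187 = 0.
Discriminant: 532² − 4·63187 = 283024 − 252748 = 30276; √30276 = 174.
q = (532 − 174)/2 = 179, p = (532 + 174)/2 = 353.
Check: 179 · 353 = 63187.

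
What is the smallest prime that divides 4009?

4009 is odd.
Digit sum 13, not divisible by 3.
Ends in 9: not divisible by 5.
7: 4009 = 7·572 + 5
11: 4009 = 11·364 + 5
13: 4009 = 13·308 + 5
17: 4009 = 17·235 + 14
19: 4009 = 19·211

19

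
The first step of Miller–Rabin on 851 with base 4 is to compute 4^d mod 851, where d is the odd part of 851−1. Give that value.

169

851 − 1 = 850 = 2^1 · 425, so d = 425.
4^1 ≡ 4 (mod 851)
4^2 ≡ 4^2 = 16 ≡ 16 (mod 851)
4^4 ≡ 16^2 = 256 ≡ 256 (mod 851)
4^8 ≡ 256^2 = 65536 ≡ 9 (mod 851)
4^16 ≡ 9^2 = 81 ≡ 81 (mod 851)
4^32 ≡ 81^2 = 6561 ≡ 604 (mod 851)
4^64 ≡ 604^2 = 364816 ≡ 588 (mod 851)
4^128 ≡ 588^2 = 345744 ≡ 238 (mod 851)
4^256 ≡ 238^2 = 56644 ≡ 478 (mod 851)
425 = 256 + 128 + 32 + 8 + 1 in binary powers of 2.
So 4^425 ≡ 478 · 238 · 604 · 9 · 4 ≡ 169 (mod 851).
Squaring chain: 169; never reaches −1, so base 4 is a Miller–Rabin witness that 851 is composite.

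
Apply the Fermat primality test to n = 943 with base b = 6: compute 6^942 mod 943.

210

6^1 ≡ 6 (mod 943)
6^2 ≡ 6^2 = 36 ≡ 36 (mod 943)
6^4 ≡ 36^2 = 1296 ≡ 353 (mod 943)
6^8 ≡ 353^2 = 124609 ≡ 133 (mod 943)
6^16 ≡ 133^2 = 17689 ≡ 715 (mod 943)
6^32 ≡ 715^2 = 511225 ≡ 119 (mod 943)
6^64 ≡ 119^2 = 14161 ≡ 16 (mod 943)
6^128 ≡ 16^2 = 256 ≡ 256 (mod 943)
6^256 ≡ 256^2 = 65536 ≡ 469 (mod 943)
6^512 ≡ 469^2 = 219961 ≡ 242 (mod 943)
942 = 512 + 256 + 128 + 32 + 8 + 4 + 2 in binary powers of 2.
So 6^942 ≡ 242 · 469 · 256 · 119 · 133 · 353 · 36 ≡ 210 (mod 943).
Since 210 ≠ 1, base 6 is a Fermat witness: 943 is composite.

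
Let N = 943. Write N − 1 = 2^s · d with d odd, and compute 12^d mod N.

943 − 1 = 942 = 2^1 · 471, so d = 471.
12^1 ≡ 12 (mod 943)
12^2 ≡ 12^2 = 144 ≡ 144 (mod 943)
12^4 ≡ 144^2 = 20736 ≡ 933 (mod 943)
12^8 ≡ 933^2 = 870489 ≡ 100 (mod 943)
12^16 ≡ 100^2 = 10000 ≡ 570 (mod 943)
12^32 ≡ 570^2 = 324900 ≡ 508 (mod 943)
12^64 ≡ 508^2 = 258064 ≡ 625 (mod 943)
12^128 ≡ 625^2 = 390625 ≡ 223 (mod 943)
12^256 ≡ 223^2 = 49729 ≡ 693 (mod 943)
471 = 256 + 128 + 64 + 16 + 4 + 2 + 1 in binary powers of 2.
So 12^471 ≡ 693 · 223 · 625 · 570 · 933 · 144 · 12 ≡ 671 (mod 943).
Squaring chain: 671; never reaches −1, so base 12 is a Miller–Rabin witness that 943 is composite.

671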